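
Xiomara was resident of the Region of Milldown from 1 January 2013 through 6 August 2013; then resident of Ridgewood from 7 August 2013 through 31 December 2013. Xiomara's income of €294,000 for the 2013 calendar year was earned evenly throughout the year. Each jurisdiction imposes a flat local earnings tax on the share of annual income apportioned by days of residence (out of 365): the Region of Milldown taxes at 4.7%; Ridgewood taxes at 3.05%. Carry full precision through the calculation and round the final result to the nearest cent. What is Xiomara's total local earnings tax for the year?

€11,864.31

The Region of Milldown, 1 January – 6 August 2013: 218 days → €294,000 × 4.7% × 218/365 = €8,252.9425
Ridgewood, 7 August – 31 December 2013: 147 days → €294,000 × 3.05% × 147/365 = €3,611.3671
Total = €11,864.3096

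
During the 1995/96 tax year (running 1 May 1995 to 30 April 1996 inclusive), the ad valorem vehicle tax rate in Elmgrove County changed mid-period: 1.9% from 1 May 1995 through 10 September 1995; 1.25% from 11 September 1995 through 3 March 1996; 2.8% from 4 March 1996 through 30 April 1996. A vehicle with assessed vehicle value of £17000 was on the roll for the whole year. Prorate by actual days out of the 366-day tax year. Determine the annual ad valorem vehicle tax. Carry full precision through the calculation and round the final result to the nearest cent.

£294.41

1 May – 10 September 1995: 133 days at 1.9% → £17000 × 1.9% × 133/366 = £117.3743
11 September 1995 – 3 March 1996: 175 days at 1.25% → £17000 × 1.25% × 175/366 = £101.6052
4 March – 30 April 1996: 58 days at 2.8% → £17000 × 2.8% × 58/366 = £75.4317
Total = £294.4112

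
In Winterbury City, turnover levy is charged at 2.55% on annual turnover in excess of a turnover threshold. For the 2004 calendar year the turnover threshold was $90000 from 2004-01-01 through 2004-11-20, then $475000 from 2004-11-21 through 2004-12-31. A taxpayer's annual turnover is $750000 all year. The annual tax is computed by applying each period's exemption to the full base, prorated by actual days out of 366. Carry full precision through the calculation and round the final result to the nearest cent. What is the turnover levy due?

$15730.23

2004-01-01 to 2004-11-20: 325 days, exemption $90000 → ($750000 − $90000) × 2.55% × 325/366 = $14944.6721
2004-11-21 to 2004-12-31: 41 days, exemption $475000 → ($750000 − $475000) × 2.55% × 41/366 = $785.5533
Total = $15730.2254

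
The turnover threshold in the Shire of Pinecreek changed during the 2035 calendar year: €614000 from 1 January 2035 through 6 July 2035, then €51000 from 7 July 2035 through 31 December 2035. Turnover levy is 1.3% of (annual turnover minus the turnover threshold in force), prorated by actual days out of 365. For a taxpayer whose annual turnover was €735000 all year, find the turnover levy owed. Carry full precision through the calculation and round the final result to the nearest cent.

1 January – 6 July 2035: 187 days, exemption €614000 → (€735000 − €614000) × 1.3% × 187/365 = €805.8932
7 July – 31 December 2035: 178 days, exemption €51000 → (€735000 − €51000) × 1.3% × 178/365 = €4336.3726
Total = €5142.2658

€5142.27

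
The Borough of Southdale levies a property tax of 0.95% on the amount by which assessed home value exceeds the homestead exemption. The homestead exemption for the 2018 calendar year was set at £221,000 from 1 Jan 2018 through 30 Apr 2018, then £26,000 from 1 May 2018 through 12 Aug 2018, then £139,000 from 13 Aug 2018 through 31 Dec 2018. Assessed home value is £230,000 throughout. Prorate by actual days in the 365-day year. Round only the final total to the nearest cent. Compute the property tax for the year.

1 Jan – 30 Apr 2018: 120 days, exemption £221,000 → (£230,000 − £221,000) × 0.95% × 120/365 = £28.1096
1 May – 12 Aug 2018: 104 days, exemption £26,000 → (£230,000 − £26,000) × 0.95% × 104/365 = £552.1973
13 Aug – 31 Dec 2018: 141 days, exemption £139,000 → (£230,000 − £139,000) × 0.95% × 141/365 = £333.9575
Total = £914.2644

£914.26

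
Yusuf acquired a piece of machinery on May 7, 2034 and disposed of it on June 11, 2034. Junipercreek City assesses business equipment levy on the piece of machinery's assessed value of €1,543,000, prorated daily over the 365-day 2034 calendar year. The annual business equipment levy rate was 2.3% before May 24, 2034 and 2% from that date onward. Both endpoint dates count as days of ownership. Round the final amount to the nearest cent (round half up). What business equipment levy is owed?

May 7 – May 23, 2034: 17 days at 2.3% → €1,543,000 × 2.3% × 17/365 = €1,652.9123
May 24 – June 11, 2034: 19 days at 2% → €1,543,000 × 2% × 19/365 = €1,606.4110
Total = €3,259.3233

€3,259.32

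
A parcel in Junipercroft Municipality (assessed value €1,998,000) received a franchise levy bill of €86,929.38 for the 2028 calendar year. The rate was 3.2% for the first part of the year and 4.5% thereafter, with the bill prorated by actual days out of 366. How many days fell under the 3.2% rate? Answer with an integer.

Let d = days at the first rate; then 366 − d days at the second rate.
€1,998,000 × [3.2%·d + 4.5%·(366−d)] / 366 = €86,929.38
Solving gives d = 42, so the new rate took effect on 12 February 2028.

42 days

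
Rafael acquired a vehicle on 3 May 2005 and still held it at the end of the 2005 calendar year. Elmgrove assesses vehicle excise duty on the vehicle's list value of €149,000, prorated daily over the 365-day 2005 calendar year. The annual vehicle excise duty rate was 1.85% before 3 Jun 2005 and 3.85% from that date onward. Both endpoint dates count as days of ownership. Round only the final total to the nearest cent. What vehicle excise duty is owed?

€3,566.00

3 May – 2 Jun 2005: 31 days at 1.85% → €149,000 × 1.85% × 31/365 = €234.1137
3 Jun – 31 Dec 2005: 212 days at 3.85% → €149,000 × 3.85% × 212/365 = €3,331.8849
Total = €3,565.9986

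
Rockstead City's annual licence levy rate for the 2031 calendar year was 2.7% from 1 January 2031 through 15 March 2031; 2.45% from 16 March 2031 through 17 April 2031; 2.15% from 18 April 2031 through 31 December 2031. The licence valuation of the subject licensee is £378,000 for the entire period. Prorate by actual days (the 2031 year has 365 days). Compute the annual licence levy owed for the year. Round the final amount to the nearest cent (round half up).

£8,651.02

1 January – 15 March 2031: 74 days at 2.7% → £378,000 × 2.7% × 74/365 = £2,069.1616
16 March – 17 April 2031: 33 days at 2.45% → £378,000 × 2.45% × 33/365 = £837.2959
18 April – 31 December 2031: 258 days at 2.15% → £378,000 × 2.15% × 258/365 = £5,744.5644
Total = £8,651.0219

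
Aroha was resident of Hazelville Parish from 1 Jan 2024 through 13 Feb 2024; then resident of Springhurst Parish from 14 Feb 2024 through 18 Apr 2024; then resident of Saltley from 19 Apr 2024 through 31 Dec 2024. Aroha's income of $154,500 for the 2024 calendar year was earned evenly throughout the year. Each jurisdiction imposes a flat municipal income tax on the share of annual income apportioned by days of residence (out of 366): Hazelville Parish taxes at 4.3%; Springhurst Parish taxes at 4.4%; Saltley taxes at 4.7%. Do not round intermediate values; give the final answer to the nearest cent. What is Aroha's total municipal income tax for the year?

$7,104.89

Hazelville Parish, 1 Jan – 13 Feb 2024: 44 days → $154,500 × 4.3% × 44/366 = $798.6721
Springhurst Parish, 14 Feb – 18 Apr 2024: 65 days → $154,500 × 4.4% × 65/366 = $1,207.2951
Saltley, 19 Apr – 31 Dec 2024: 257 days → $154,500 × 4.7% × 257/366 = $5,098.9221
Total = $7,104.8893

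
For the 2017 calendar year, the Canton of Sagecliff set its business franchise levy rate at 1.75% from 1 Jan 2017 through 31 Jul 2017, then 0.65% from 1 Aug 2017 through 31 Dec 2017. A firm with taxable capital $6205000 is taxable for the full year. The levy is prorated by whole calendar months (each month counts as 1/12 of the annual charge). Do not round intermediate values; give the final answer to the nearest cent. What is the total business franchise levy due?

$80147.92

1 Jan – 31 Jul 2017: 7 months at 1.75% → $6205000 × 1.75% × 7/12 = $63342.7083
1 Aug – 31 Dec 2017: 5 months at 0.65% → $6205000 × 0.65% × 5/12 = $16805.2083
Total = $80147.9167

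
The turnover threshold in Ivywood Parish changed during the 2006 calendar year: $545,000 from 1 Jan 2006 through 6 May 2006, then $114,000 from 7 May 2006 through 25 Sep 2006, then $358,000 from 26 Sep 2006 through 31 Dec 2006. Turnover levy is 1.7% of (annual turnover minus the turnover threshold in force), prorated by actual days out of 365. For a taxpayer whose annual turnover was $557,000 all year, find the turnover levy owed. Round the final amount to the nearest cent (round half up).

1 Jan – 6 May 2006: 126 days, exemption $545,000 → ($557,000 − $545,000) × 1.7% × 126/365 = $70.4219
7 May – 25 Sep 2006: 142 days, exemption $114,000 → ($557,000 − $114,000) × 1.7% × 142/365 = $2,929.8685
26 Sep – 31 Dec 2006: 97 days, exemption $358,000 → ($557,000 − $358,000) × 1.7% × 97/365 = $899.0438
Total = $3,899.3342

$3,899.33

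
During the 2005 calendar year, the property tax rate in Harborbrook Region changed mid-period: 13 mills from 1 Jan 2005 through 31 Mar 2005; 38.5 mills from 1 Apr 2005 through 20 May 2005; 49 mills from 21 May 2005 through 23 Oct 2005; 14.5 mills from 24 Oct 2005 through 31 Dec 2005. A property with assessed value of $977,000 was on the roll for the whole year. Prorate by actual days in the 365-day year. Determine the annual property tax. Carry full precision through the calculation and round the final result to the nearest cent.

1 Jan – 31 Mar 2005: 90 days at 13 mills → $977,000 × 1.3% × 90/365 = $3,131.7534
1 Apr – 20 May 2005: 50 days at 38.5 mills → $977,000 × 3.85% × 50/365 = $5,152.6712
21 May – 23 Oct 2005: 156 days at 49 mills → $977,000 × 4.9% × 156/365 = $20,460.7890
24 Oct – 31 Dec 2005: 69 days at 14.5 mills → $977,000 × 1.45% × 69/365 = $2,678.0507
Total = $31,423.2644

$31,423.26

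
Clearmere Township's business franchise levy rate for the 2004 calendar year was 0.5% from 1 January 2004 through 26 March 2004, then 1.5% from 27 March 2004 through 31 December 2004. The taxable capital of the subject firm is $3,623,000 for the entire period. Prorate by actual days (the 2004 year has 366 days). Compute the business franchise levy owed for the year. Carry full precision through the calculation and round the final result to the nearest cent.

1 January – 26 March 2004: 86 days at 0.5% → $3,623,000 × 0.5% × 86/366 = $4,256.5301
27 March – 31 December 2004: 280 days at 1.5% → $3,623,000 × 1.5% × 280/366 = $41,575.4098
Total = $45,831.9399

$45,831.94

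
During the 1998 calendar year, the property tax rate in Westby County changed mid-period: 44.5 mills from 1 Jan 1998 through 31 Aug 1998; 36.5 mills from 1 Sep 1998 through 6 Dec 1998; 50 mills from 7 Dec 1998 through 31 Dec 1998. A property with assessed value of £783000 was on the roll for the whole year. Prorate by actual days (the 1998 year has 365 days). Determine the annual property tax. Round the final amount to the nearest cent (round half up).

£33473.79

1 Jan – 31 Aug 1998: 243 days at 44.5 mills → £783000 × 4.45% × 243/365 = £23197.1795
1 Sep – 6 Dec 1998: 97 days at 36.5 mills → £783000 × 3.65% × 97/365 = £7595.1000
7 Dec – 31 Dec 1998: 25 days at 50 mills → £783000 × 5% × 25/365 = £2681.5068
Total = £33473.7863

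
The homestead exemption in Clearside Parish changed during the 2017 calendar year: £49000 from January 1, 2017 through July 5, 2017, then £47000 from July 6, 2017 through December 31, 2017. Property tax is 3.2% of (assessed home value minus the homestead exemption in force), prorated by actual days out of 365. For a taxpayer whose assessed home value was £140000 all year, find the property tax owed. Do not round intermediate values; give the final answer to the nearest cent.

January 1 – July 5, 2017: 186 days, exemption £49000 → (£140000 − £49000) × 3.2% × 186/365 = £1483.9233
July 6 – December 31, 2017: 179 days, exemption £47000 → (£140000 − £47000) × 3.2% × 179/365 = £1459.4630
Total = £2943.3863

£2943.39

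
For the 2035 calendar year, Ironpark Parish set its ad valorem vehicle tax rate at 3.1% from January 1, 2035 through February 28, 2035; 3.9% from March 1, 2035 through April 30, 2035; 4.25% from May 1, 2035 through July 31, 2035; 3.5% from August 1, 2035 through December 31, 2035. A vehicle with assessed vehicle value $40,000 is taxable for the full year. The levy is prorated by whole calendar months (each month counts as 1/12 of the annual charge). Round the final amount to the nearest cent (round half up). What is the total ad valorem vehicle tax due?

January 1 – February 28, 2035: 2 months at 3.1% → $40,000 × 3.1% × 2/12 = $206.6667
March 1 – April 30, 2035: 2 months at 3.9% → $40,000 × 3.9% × 2/12 = $260.0000
May 1 – July 31, 2035: 3 months at 4.25% → $40,000 × 4.25% × 3/12 = $425.0000
August 1 – December 31, 2035: 5 months at 3.5% → $40,000 × 3.5% × 5/12 = $583.3333
Total = $1,475.0000

$1,475.00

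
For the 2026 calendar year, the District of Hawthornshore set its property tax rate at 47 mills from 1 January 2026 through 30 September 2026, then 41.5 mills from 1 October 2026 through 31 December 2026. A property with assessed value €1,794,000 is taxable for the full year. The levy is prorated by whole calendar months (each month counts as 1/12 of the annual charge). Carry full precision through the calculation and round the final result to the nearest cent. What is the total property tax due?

€81,851.25

1 January – 30 September 2026: 9 months at 47 mills → €1,794,000 × 4.7% × 9/12 = €63,238.5000
1 October – 31 December 2026: 3 months at 41.5 mills → €1,794,000 × 4.15% × 3/12 = €18,612.7500
Total = €81,851.2500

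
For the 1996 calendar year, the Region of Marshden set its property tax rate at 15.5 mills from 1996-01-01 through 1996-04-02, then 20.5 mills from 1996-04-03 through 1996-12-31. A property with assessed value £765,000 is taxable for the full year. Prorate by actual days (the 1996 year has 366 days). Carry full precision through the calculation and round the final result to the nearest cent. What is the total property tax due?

£14,710.57

1996-01-01 to 1996-04-02: 93 days at 15.5 mills → £765,000 × 1.55% × 93/366 = £3,012.9713
1996-04-03 to 1996-12-31: 273 days at 20.5 mills → £765,000 × 2.05% × 273/366 = £11,697.6025
Total = £14,710.5738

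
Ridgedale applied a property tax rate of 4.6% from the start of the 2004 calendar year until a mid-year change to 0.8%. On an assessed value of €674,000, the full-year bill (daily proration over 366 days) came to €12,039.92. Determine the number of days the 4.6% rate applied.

95 days

Let d = days at the first rate; then 366 − d days at the second rate.
€674,000 × [4.6%·d + 0.8%·(366−d)] / 366 = €12,039.92
Solving gives d = 95, so the new rate took effect on April 5, 2004.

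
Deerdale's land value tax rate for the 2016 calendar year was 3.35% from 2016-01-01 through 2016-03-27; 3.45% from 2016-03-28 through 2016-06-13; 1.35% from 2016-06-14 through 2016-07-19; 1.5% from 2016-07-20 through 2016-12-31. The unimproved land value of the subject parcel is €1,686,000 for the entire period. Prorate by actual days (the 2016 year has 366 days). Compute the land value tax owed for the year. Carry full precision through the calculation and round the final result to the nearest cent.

€39,462.07

2016-01-01 to 2016-03-27: 87 days at 3.35% → €1,686,000 × 3.35% × 87/366 = €13,425.8115
2016-03-28 to 2016-06-13: 78 days at 3.45% → €1,686,000 × 3.45% × 78/366 = €12,396.2459
2016-06-14 to 2016-07-19: 36 days at 1.35% → €1,686,000 × 1.35% × 36/366 = €2,238.7869
2016-07-20 to 2016-12-31: 165 days at 1.5% → €1,686,000 × 1.5% × 165/366 = €11,401.2295
Total = €39,462.0738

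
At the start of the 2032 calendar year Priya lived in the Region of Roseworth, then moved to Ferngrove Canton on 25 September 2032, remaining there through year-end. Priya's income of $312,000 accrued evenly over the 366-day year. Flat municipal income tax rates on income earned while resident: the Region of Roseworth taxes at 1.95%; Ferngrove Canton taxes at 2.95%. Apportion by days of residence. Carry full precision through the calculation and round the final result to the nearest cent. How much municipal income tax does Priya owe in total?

The Region of Roseworth, 1 January – 24 September 2032: 268 days → $312,000 × 1.95% × 268/366 = $4,454.9508
Ferngrove Canton, 25 September – 31 December 2032: 98 days → $312,000 × 2.95% × 98/366 = $2,464.4590
Total = $6,919.4098

$6,919.41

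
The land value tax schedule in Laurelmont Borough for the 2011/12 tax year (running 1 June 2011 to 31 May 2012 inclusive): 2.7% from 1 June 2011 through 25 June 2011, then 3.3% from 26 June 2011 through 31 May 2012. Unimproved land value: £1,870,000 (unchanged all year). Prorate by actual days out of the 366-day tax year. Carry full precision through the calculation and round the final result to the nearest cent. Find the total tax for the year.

1 June – 25 June 2011: 25 days at 2.7% → £1,870,000 × 2.7% × 25/366 = £3,448.7705
26 June 2011 – 31 May 2012: 341 days at 3.3% → £1,870,000 × 3.3% × 341/366 = £57,494.8361
Total = £60,943.6066

£60,943.61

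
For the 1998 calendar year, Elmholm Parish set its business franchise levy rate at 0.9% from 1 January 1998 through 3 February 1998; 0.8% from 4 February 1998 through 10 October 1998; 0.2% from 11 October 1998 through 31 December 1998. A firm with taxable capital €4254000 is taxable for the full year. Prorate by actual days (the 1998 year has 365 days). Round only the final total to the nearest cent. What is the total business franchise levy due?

1 January – 3 February 1998: 34 days at 0.9% → €4254000 × 0.9% × 34/365 = €3566.3671
4 February – 10 October 1998: 249 days at 0.8% → €4254000 × 0.8% × 249/365 = €23216.3507
11 October – 31 December 1998: 82 days at 0.2% → €4254000 × 0.2% × 82/365 = €1911.3863
Total = €28694.1041

€28694.10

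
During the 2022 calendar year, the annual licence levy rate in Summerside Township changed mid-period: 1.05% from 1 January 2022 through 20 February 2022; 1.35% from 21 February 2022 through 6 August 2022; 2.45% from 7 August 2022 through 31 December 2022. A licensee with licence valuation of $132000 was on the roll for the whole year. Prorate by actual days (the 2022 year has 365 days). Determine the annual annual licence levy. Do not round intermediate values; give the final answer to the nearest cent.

$2311.45

1 January – 20 February 2022: 51 days at 1.05% → $132000 × 1.05% × 51/365 = $193.6603
21 February – 6 August 2022: 167 days at 1.35% → $132000 × 1.35% × 167/365 = $815.3260
7 August – 31 December 2022: 147 days at 2.45% → $132000 × 2.45% × 147/365 = $1302.4603
Total = $2311.4466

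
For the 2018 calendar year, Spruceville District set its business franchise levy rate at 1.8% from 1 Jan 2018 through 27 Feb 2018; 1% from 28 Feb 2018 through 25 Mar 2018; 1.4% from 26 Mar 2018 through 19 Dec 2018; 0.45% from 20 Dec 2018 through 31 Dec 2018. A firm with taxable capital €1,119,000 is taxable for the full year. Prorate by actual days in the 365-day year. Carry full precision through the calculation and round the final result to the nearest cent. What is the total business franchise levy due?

€15,708.92

1 Jan – 27 Feb 2018: 58 days at 1.8% → €1,119,000 × 1.8% × 58/365 = €3,200.6466
28 Feb – 25 Mar 2018: 26 days at 1% → €1,119,000 × 1% × 26/365 = €797.0959
26 Mar – 19 Dec 2018: 269 days at 1.4% → €1,119,000 × 1.4% × 269/365 = €11,545.6274
20 Dec – 31 Dec 2018: 12 days at 0.45% → €1,119,000 × 0.45% × 12/365 = €165.5507
Total = €15,708.9205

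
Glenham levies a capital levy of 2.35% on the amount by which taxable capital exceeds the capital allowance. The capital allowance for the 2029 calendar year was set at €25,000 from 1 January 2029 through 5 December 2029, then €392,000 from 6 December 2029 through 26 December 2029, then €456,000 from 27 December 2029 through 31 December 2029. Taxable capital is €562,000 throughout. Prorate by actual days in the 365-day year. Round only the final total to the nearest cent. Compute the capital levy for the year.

€11,984.55

1 January – 5 December 2029: 339 days, exemption €25,000 → (€562,000 − €25,000) × 2.35% × 339/365 = €11,720.5767
6 December – 26 December 2029: 21 days, exemption €392,000 → (€562,000 − €392,000) × 2.35% × 21/365 = €229.8493
27 December – 31 December 2029: 5 days, exemption €456,000 → (€562,000 − €456,000) × 2.35% × 5/365 = €34.1233
Total = €11,984.5493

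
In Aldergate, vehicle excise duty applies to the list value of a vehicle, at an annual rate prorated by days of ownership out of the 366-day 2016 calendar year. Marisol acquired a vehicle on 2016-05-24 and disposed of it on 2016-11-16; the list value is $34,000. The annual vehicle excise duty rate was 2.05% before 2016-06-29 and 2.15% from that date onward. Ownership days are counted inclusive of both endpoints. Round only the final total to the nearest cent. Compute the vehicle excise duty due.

$350.17

2016-05-24 to 2016-06-28: 36 days at 2.05% → $34,000 × 2.05% × 36/366 = $68.5574
2016-06-29 to 2016-11-16: 141 days at 2.15% → $34,000 × 2.15% × 141/366 = $281.6148
Total = $350.1721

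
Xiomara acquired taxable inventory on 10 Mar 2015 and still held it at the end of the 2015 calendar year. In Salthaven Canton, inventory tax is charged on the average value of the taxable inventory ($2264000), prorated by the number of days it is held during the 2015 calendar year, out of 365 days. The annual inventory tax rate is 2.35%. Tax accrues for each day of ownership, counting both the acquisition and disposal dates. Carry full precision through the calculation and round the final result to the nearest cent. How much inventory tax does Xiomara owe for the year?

$43292.02

Days held (10 Mar – 31 Dec 2015): 297 out of 365
Tax = $2264000 × 2.35% × 297/365 = $43292.0219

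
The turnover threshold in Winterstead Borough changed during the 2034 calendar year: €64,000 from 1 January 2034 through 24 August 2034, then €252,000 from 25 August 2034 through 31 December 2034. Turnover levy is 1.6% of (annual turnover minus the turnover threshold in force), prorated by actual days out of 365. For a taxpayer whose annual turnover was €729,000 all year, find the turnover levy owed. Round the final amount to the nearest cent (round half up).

1 January – 24 August 2034: 236 days, exemption €64,000 → (€729,000 − €64,000) × 1.6% × 236/365 = €6,879.5616
25 August – 31 December 2034: 129 days, exemption €252,000 → (€729,000 − €252,000) × 1.6% × 129/365 = €2,697.3370
Total = €9,576.8986

€9,576.90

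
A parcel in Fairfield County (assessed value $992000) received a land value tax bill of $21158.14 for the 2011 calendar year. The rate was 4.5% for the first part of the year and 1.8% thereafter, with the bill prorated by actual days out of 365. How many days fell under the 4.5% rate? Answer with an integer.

Let d = days at the first rate; then 365 − d days at the second rate.
$992000 × [4.5%·d + 1.8%·(365−d)] / 365 = $21158.14
Solving gives d = 45, so the new rate took effect on 15 February 2011.

45 days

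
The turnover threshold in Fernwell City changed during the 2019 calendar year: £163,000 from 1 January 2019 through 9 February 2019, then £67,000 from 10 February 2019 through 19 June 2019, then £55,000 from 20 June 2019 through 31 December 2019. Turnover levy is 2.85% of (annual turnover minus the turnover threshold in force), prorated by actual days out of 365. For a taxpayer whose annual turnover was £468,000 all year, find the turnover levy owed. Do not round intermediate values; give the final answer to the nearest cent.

£11,311.38

1 January – 9 February 2019: 40 days, exemption £163,000 → (£468,000 − £163,000) × 2.85% × 40/365 = £952.6027
10 February – 19 June 2019: 130 days, exemption £67,000 → (£468,000 − £67,000) × 2.85% × 130/365 = £4,070.4247
20 June – 31 December 2019: 195 days, exemption £55,000 → (£468,000 − £55,000) × 2.85% × 195/365 = £6,288.3493
Total = £11,311.3767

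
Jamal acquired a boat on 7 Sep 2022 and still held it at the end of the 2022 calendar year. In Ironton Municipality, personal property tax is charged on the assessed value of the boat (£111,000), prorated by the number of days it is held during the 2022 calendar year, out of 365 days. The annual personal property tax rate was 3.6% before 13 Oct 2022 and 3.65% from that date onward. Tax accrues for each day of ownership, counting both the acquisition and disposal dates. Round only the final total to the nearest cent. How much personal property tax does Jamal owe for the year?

7 Sep – 12 Oct 2022: 36 days at 3.6% → £111,000 × 3.6% × 36/365 = £394.1260
13 Oct – 31 Dec 2022: 80 days at 3.65% → £111,000 × 3.65% × 80/365 = £888.0000
Total = £1,282.1260

£1,282.13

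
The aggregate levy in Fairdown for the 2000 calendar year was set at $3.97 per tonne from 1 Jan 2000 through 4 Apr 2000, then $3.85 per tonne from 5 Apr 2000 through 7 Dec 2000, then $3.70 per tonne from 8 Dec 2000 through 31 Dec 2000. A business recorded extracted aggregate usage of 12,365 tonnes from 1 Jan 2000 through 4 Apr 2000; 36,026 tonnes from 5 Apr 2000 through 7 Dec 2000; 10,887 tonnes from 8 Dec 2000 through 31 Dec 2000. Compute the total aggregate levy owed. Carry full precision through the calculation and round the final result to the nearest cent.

1 Jan – 4 Apr 2000: 12,365 tonnes at $3.97/tonne → $49,089.05
5 Apr – 7 Dec 2000: 36,026 tonnes at $3.85/tonne → $138,700.10
8 Dec – 31 Dec 2000: 10,887 tonnes at $3.70/tonne → $40,281.90

$228,071.05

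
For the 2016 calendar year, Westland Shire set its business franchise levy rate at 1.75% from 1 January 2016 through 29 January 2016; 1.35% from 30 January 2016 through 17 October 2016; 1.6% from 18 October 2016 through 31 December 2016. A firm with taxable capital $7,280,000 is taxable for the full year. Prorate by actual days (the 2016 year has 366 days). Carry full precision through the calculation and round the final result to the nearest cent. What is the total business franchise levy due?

$104,316.83

1 January – 29 January 2016: 29 days at 1.75% → $7,280,000 × 1.75% × 29/366 = $10,094.5355
30 January – 17 October 2016: 262 days at 1.35% → $7,280,000 × 1.35% × 262/366 = $70,353.4426
18 October – 31 December 2016: 75 days at 1.6% → $7,280,000 × 1.6% × 75/366 = $23,868.8525
Total = $104,316.8306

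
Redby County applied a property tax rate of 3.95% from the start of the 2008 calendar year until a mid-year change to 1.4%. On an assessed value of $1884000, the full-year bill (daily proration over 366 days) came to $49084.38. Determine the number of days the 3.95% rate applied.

173 days

Let d = days at the first rate; then 366 − d days at the second rate.
$1884000 × [3.95%·d + 1.4%·(366−d)] / 366 = $49084.38
Solving gives d = 173, so the new rate took effect on 22 Jun 2008.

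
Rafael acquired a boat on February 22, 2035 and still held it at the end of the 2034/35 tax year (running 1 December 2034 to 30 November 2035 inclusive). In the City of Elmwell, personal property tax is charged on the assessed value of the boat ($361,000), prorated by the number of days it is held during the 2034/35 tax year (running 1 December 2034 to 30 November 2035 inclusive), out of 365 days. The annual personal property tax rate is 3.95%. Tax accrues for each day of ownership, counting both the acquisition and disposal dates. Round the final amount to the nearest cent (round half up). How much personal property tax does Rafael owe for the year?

$11,016.93

Days held (February 22 – November 30, 2035): 282 out of 365
Tax = $361,000 × 3.95% × 282/365 = $11,016.9288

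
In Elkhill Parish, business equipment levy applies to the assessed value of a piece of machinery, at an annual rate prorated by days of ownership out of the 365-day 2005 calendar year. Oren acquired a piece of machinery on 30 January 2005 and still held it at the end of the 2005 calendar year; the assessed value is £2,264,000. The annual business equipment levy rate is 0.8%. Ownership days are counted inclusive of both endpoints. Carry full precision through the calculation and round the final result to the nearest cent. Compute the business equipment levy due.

Days held (30 January – 31 December 2005): 336 out of 365
Tax = £2,264,000 × 0.8% × 336/365 = £16,672.9644

£16,672.96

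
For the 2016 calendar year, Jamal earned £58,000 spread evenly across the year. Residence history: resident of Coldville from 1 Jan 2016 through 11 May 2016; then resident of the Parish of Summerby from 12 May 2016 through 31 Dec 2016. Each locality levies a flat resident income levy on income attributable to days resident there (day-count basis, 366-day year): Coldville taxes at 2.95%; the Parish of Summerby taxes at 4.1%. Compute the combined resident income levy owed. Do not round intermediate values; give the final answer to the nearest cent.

Coldville, 1 Jan – 11 May 2016: 132 days → £58,000 × 2.95% × 132/366 = £617.0820
The Parish of Summerby, 12 May – 31 Dec 2016: 234 days → £58,000 × 4.1% × 234/366 = £1,520.3607
Total = £2,137.4426

£2,137.44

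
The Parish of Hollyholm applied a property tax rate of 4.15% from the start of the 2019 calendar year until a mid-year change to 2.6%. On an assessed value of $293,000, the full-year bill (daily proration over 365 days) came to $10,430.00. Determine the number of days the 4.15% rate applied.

226 days

Let d = days at the first rate; then 365 − d days at the second rate.
$293,000 × [4.15%·d + 2.6%·(365−d)] / 365 = $10,430.00
Solving gives d = 226, so the new rate took effect on 15 Aug 2019.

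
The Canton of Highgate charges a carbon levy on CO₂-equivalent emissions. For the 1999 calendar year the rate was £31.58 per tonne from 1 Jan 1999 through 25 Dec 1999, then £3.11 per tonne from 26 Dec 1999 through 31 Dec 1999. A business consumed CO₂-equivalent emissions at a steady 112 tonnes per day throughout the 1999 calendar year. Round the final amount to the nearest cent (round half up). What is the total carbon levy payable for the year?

£1271858.56

1 Jan – 25 Dec 1999: 359 days × 112 tonnes/day = 40,208 tonnes at £31.58/tonne → £1269768.64
26 Dec – 31 Dec 1999: 6 days × 112 tonnes/day = 672 tonnes at £3.11/tonne → £2089.92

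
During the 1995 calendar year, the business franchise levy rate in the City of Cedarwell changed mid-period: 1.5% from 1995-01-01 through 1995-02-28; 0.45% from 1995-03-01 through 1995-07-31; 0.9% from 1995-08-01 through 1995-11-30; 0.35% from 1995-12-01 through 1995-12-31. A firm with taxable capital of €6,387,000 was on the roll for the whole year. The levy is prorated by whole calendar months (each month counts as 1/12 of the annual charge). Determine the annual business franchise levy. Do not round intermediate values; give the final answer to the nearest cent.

1995-01-01 to 1995-02-28: 2 months at 1.5% → €6,387,000 × 1.5% × 2/12 = €15,967.5000
1995-03-01 to 1995-07-31: 5 months at 0.45% → €6,387,000 × 0.45% × 5/12 = €11,975.6250
1995-08-01 to 1995-11-30: 4 months at 0.9% → €6,387,000 × 0.9% × 4/12 = €19,161.0000
1995-12-01 to 1995-12-31: 1 month at 0.35% → €6,387,000 × 0.35% × 1/12 = €1,862.8750
Total = €48,967.0000

€48,967.00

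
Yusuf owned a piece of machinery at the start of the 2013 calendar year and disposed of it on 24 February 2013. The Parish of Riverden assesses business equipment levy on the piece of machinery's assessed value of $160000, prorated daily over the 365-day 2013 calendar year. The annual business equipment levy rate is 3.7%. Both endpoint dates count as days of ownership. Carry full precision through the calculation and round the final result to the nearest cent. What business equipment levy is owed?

$892.05

Days held (1 January – 24 February 2013): 55 out of 365
Tax = $160000 × 3.7% × 55/365 = $892.0548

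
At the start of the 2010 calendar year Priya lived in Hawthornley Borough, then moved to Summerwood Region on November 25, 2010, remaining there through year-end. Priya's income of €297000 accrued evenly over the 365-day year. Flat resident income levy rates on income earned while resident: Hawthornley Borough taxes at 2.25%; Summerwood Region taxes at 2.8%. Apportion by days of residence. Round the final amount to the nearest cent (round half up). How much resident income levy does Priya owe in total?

Hawthornley Borough, January 1 – November 24, 2010: 328 days → €297000 × 2.25% × 328/365 = €6005.0959
Summerwood Region, November 25 – December 31, 2010: 37 days → €297000 × 2.8% × 37/365 = €842.9918
Total = €6848.0877

€6848.09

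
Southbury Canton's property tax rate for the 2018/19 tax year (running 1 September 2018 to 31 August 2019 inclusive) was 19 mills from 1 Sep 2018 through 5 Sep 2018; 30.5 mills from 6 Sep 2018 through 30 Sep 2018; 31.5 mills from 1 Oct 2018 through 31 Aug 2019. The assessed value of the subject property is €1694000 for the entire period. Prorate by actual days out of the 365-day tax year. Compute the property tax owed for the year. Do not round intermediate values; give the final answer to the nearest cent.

1 Sep – 5 Sep 2018: 5 days at 19 mills → €1694000 × 1.9% × 5/365 = €440.9041
6 Sep – 30 Sep 2018: 25 days at 30.5 mills → €1694000 × 3.05% × 25/365 = €3538.8356
1 Oct 2018 – 31 Aug 2019: 335 days at 31.5 mills → €1694000 × 3.15% × 335/365 = €48975.1644
Total = €52954.9041

€52954.90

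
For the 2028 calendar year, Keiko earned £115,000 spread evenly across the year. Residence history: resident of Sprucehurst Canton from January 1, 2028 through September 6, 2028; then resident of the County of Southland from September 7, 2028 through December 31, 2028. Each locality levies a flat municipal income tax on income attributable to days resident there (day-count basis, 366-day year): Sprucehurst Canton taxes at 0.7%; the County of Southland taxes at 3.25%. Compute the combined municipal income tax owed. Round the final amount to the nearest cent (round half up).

£1,734.43

Sprucehurst Canton, January 1 – September 6, 2028: 250 days → £115,000 × 0.7% × 250/366 = £549.8634
The County of Southland, September 7 – December 31, 2028: 116 days → £115,000 × 3.25% × 116/366 = £1,184.5628
Total = £1,734.4262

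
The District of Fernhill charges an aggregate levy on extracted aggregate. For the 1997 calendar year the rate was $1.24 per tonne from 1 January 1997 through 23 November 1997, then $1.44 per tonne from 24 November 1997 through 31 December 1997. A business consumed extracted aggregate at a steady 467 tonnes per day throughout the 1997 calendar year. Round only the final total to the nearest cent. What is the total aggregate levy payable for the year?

1 January – 23 November 1997: 327 days × 467 tonnes/day = 152,709 tonnes at $1.24/tonne → $189,359.16
24 November – 31 December 1997: 38 days × 467 tonnes/day = 17,746 tonnes at $1.44/tonne → $25,554.24

$214,913.40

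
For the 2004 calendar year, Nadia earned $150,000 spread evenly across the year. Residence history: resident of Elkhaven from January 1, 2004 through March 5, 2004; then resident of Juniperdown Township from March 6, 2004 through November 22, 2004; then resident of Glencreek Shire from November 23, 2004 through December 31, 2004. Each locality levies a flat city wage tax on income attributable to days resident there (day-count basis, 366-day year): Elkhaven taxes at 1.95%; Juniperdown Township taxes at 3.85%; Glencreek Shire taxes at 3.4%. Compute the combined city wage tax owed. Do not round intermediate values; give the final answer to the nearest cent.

Elkhaven, January 1 – March 5, 2004: 65 days → $150,000 × 1.95% × 65/366 = $519.4672
Juniperdown Township, March 6 – November 22, 2004: 262 days → $150,000 × 3.85% × 262/366 = $4,134.0164
Glencreek Shire, November 23 – December 31, 2004: 39 days → $150,000 × 3.4% × 39/366 = $543.4426
Total = $5,196.9262

$5,196.93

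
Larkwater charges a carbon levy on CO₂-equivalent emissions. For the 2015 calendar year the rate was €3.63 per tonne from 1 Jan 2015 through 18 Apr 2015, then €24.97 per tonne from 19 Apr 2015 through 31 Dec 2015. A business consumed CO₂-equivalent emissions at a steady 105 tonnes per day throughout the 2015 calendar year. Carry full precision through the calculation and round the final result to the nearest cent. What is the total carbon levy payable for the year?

€714,979.65

1 Jan – 18 Apr 2015: 108 days × 105 tonnes/day = 11,340 tonnes at €3.63/tonne → €41,164.20
19 Apr – 31 Dec 2015: 257 days × 105 tonnes/day = 26,985 tonnes at €24.97/tonne → €673,815.45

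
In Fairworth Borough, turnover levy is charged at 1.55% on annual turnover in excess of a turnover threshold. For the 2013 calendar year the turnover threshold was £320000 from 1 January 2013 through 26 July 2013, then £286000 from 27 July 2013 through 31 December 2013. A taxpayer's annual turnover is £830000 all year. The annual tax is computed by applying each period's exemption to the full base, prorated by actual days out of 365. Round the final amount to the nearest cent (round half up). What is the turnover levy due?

£8133.13

1 January – 26 July 2013: 207 days, exemption £320000 → (£830000 − £320000) × 1.55% × 207/365 = £4483.1096
27 July – 31 December 2013: 158 days, exemption £286000 → (£830000 − £286000) × 1.55% × 158/365 = £3650.0164
Total = £8133.1260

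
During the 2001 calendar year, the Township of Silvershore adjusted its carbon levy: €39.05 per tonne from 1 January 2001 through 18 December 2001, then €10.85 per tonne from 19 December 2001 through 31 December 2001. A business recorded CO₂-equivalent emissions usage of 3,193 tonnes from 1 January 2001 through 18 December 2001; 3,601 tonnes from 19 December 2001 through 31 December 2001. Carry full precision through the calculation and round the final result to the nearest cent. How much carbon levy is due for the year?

€163,757.50

1 January – 18 December 2001: 3,193 tonnes at €39.05/tonne → €124,686.65
19 December – 31 December 2001: 3,601 tonnes at €10.85/tonne → €39,070.85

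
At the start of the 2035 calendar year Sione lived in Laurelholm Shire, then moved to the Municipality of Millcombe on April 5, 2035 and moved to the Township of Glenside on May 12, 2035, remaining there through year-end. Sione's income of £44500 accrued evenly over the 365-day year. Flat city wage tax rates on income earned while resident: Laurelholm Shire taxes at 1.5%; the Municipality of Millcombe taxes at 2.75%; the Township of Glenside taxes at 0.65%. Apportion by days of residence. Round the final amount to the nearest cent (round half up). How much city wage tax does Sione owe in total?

£481.39

Laurelholm Shire, January 1 – April 4, 2035: 94 days → £44500 × 1.5% × 94/365 = £171.9041
The Municipality of Millcombe, April 5 – May 11, 2035: 37 days → £44500 × 2.75% × 37/365 = £124.0514
The Township of Glenside, May 12 – December 31, 2035: 234 days → £44500 × 0.65% × 234/365 = £185.4370
Total = £481.3925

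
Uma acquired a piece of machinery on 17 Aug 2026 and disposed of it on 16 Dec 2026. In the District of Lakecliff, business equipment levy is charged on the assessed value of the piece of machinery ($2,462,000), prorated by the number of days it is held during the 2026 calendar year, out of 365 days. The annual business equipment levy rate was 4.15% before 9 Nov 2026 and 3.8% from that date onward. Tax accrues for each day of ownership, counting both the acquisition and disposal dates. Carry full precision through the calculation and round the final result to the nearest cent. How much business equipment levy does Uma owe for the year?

$33,253.86

17 Aug – 8 Nov 2026: 84 days at 4.15% → $2,462,000 × 4.15% × 84/365 = $23,513.7863
9 Nov – 16 Dec 2026: 38 days at 3.8% → $2,462,000 × 3.8% × 38/365 = $9,740.0767
Total = $33,253.8630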